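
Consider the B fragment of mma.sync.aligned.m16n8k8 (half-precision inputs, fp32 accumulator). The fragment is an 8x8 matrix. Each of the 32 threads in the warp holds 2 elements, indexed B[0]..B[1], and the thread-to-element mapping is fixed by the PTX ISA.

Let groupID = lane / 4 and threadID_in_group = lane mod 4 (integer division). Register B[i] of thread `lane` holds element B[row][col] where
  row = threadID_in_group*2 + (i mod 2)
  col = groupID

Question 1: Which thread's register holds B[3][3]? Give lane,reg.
13,1

c: 3->gid=3  r: 3->tid=1,i&1=1
L=3*4+1=13  i=1=1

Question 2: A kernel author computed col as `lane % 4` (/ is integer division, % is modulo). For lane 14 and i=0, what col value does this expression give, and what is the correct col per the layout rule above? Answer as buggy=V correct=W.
buggy=2 correct=3

`lane % 4`[14,0]⇒2
lane 14⇒14/4=3, 14 mod 4=2
i=0  r:2·2+0⇒4  c:3
col: 2 vs 3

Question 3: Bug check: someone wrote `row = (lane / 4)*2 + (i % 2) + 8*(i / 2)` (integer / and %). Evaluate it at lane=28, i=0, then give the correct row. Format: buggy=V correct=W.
`(lane / 4)*2 + (i % 2) + 8*(i / 2)`[28,0]->14
lane 28: gid=7 (28/4), tid=0 (28%4)
i=0: r=0*2+0=0, c=gid=7
row: 14 vs 0

buggy=14 correct=0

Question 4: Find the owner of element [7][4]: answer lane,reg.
19,1

c:4=>grp=4  r:7=>tig=3,lo=1
L=4*4+3=19  i=1=1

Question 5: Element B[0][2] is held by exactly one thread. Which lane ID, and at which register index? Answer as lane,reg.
c: 2->gid=2  r: 0->tid=0,i&1=0
L=2*4+0=8  i=0=0

8,0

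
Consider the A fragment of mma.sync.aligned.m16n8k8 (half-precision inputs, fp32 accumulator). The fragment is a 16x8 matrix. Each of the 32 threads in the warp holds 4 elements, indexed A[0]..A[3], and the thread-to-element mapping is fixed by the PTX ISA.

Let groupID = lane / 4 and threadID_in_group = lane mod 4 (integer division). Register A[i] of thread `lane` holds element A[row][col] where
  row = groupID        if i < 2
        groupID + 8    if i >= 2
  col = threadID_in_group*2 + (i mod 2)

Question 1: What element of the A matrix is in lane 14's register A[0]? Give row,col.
L=14→G=14>>2=3, T=14&3=2
[0]→row 3+0=3  col 2·2+0=4

3,4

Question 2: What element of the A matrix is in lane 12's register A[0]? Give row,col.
lane 12->12/4=3, 12 mod 4=0
i=0  r:3+0->3  c:2·0+0->0

3,0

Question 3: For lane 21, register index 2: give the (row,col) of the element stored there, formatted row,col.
lane 21=>21/4=5, 21 mod 4=1
i=2  r:5+8=>13  c:2·1+0=>2

13,2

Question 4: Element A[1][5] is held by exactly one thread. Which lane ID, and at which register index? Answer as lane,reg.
r:1=>grp=1,rB=0  c:5=>tig=2,lo=1
L=1*4+2=6  i=0*2+1=1

6,1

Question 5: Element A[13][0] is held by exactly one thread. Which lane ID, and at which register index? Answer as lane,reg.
r=13⇒gr=5,Rb=1  c=0⇒th=0,odd=0
L=5*4+0=20  i=1*2+0=2

20,2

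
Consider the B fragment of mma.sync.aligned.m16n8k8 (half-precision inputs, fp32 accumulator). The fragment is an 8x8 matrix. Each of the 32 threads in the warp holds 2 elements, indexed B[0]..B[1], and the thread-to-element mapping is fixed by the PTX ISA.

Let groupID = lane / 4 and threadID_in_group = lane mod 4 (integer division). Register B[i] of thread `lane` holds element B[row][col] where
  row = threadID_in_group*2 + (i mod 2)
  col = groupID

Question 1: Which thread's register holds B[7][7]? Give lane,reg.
c:7=>grp=7  r:7=>tig=3,lo=1
L=7*4+3=31  i=1=1

31,1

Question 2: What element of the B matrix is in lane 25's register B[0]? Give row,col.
L=25->g=25>>2=6, t=25&3=1
[0]->row 1·2+0=2  col g=6

2,6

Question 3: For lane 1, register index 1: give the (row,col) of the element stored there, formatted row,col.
3,0

lane 1: grp=0 (1/4), tig=1 (1%4)
i=1: r=1*2+1=3, c=grp=0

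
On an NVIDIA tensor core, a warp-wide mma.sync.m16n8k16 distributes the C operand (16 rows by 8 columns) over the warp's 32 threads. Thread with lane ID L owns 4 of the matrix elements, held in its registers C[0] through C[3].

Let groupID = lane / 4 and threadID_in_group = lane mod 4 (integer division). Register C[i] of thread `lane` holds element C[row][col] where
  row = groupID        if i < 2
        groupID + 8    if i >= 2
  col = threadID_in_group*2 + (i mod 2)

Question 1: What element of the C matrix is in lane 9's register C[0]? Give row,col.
2,2

L=9->g=9>>2=2, t=9&3=1
[0]->row 2+0=2  col 1·2+0=2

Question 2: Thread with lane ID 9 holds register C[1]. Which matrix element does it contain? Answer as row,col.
lane 9->9/4=2, 9 mod 4=1
i=1  r:2+0->2  c:2·1+1->3

2,3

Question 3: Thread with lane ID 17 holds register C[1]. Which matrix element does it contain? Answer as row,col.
4,3

lane 17: gr=4 (17/4), th=1 (17%4)
i=1: r=4+0=4, c=1*2+1=3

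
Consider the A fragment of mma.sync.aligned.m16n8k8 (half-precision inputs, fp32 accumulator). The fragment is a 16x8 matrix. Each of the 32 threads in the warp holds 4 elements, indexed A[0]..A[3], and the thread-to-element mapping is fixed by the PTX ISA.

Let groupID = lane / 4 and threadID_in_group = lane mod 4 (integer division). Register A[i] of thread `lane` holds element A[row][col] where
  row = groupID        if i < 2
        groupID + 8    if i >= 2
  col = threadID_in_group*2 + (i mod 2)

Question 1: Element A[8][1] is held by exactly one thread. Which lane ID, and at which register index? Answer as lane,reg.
r=8⇒gr=0,Rb=1  c=1⇒th=0,odd=1
L=0*4+0=0  i=1*2+1=3

0,3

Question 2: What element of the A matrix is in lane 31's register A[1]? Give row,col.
7,7

lane 31: G=7 (31/4), T=3 (31%4)
i=1: r=7+0=7, c=3*2+1=7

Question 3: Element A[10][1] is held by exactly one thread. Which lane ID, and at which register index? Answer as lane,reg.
r=10→G=2,rhi=1  c=1→T=0,p=1
L=2*4+0=8  i=1*2+1=3

8,3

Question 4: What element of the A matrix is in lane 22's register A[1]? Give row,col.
5,5

L=22->gid=22>>2=5, tid=22&3=2
[1]->row 5+0=5  col 2·2+1=5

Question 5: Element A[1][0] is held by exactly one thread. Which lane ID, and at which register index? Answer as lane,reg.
4,0

r=1→G=1,rhi=0  c=0→T=0,p=0
L=1*4+0=4  i=0*2+0=0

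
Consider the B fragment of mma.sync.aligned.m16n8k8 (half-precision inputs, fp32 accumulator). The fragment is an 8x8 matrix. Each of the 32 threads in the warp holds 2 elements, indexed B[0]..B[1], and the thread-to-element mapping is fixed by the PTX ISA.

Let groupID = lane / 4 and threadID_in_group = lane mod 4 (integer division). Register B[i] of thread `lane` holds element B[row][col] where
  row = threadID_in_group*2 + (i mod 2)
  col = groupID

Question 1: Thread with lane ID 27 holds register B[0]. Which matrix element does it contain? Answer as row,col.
6,6

lane 27: gr=6 (27/4), th=3 (27%4)
i=0: r=3*2+0=6, c=gr=6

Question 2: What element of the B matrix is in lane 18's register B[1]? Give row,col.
5,4

lane 18->18/4=4, 18 mod 4=2
i=1  r:2·2+1->5  c:4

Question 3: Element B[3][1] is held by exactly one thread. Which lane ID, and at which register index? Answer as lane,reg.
c=1⇒gr=1  r=3⇒th=1,odd=1
L=1*4+1=5  i=1=1

5,1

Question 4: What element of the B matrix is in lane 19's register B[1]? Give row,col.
19: gr=4,th=3
[1] (3*2+1,4) = (7,4)

7,4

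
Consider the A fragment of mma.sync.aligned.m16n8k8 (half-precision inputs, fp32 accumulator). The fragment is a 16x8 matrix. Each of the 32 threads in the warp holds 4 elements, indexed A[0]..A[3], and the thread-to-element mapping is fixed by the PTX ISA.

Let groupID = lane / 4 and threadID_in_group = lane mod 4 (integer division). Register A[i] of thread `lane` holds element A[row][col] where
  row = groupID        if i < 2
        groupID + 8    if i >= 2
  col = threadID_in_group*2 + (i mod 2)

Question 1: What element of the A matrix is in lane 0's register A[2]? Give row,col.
0: g=0,t=0
[2] (0+8,0*2+0) = (8,0)

8,0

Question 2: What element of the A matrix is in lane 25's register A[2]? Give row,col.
14,2

lane 25=>25/4=6, 25 mod 4=1
i=2  r:6+8=>14  c:2·1+0=>2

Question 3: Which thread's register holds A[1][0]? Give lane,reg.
r: 1->gid=1,r8=0  c: 0->tid=0,i&1=0
L=1*4+0=4  i=0*2+0=0

4,0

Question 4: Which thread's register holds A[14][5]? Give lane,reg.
26,3

r=14→G=6,rhi=1  c=5→T=2,p=1
L=6*4+2=26  i=1*2+1=3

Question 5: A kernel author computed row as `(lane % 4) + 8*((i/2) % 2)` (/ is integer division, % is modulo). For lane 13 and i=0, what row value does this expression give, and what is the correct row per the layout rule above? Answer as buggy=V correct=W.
buggy=1 correct=3

`(lane % 4) + 8*((i/2) % 2)`[13,0]→1
L=13→G=13>>2=3, T=13&3=1
[0]→row 3+0=3  col 1·2+0=2
row: 1 vs 3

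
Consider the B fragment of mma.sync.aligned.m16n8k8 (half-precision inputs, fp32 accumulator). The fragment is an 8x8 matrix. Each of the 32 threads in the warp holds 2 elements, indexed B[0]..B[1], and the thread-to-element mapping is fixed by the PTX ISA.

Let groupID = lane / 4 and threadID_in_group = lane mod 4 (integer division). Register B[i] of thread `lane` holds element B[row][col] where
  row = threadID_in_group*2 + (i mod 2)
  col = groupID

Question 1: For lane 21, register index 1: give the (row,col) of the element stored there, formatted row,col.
3,5

lane 21: gid=5 (21/4), tid=1 (21%4)
i=1: r=1*2+1=3, c=gid=5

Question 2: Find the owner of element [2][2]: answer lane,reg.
9,0

c=2→G=2  r=2→T=1,p=0
L=2*4+1=9  i=0=0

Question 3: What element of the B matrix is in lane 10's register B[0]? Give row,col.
lane 10: G=2 (10/4), T=2 (10%4)
i=0: r=2*2+0=4, c=G=2

4,2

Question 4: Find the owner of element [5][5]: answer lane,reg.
c=5->g=5  r=5->t=2,b0=1
L=5*4+2=22  i=1=1

22,1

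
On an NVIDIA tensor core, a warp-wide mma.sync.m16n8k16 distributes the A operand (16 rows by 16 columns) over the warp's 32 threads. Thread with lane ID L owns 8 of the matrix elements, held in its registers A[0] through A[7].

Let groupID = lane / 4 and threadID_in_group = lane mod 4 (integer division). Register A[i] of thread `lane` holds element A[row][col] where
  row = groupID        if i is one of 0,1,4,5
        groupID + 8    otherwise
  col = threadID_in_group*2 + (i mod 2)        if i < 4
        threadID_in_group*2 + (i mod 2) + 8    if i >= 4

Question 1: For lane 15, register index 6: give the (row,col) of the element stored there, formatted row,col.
11,14

lane 15: g=3 (15/4), t=3 (15%4)
i=6: r=3+8=11, c=3*2+0+8=14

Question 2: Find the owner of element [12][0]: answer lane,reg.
r=12→G=4,rhi=1  c=0→chi=0,T=0,p=0
L=4*4+0=16  i=0*4+1*2+0=2

16,2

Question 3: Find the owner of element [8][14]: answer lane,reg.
3,6

r: 8->gid=0,r8=1  c: 14->c8=1,tid=3,i&1=0
L=0*4+3=3  i=1*4+1*2+0=6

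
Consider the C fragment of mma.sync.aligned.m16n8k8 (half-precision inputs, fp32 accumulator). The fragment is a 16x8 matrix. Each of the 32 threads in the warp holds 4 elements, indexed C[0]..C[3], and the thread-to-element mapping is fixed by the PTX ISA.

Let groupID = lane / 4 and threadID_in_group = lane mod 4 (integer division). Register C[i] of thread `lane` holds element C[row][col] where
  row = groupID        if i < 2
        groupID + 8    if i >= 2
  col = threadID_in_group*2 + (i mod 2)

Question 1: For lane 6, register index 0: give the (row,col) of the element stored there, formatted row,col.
6: gr=1,th=2
[0] (1+0,2*2+0) = (1,4)

1,4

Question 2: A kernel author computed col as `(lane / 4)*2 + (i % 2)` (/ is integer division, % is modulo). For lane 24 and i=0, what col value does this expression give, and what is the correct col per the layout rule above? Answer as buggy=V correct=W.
`(lane / 4)*2 + (i % 2)`[24,0]->12
lane 24: g=6 (24/4), t=0 (24%4)
i=0: r=6+0=6, c=0*2+0=0
col: 12 vs 0

buggy=12 correct=0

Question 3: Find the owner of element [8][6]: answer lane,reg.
3,2

r=8->g=0,rb=1  c=6->t=3,b0=0
L=0*4+3=3  i=1*2+0=2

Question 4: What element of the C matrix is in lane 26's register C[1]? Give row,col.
6,5

lane 26->26/4=6, 26 mod 4=2
i=1  r:6+0->6  c:2·2+1->5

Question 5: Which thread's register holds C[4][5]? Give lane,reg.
18,1

r=4→G=4,rhi=0  c=5→T=2,p=1
L=4*4+2=18  i=0*2+1=1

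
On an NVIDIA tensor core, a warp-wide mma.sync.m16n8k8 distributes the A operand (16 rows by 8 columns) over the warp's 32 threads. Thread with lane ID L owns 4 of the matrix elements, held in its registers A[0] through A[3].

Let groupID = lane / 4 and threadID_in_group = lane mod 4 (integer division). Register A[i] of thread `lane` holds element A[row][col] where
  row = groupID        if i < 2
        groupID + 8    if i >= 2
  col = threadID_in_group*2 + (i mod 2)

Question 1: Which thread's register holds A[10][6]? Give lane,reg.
11,2

r=10->g=2,rb=1  c=6->t=3,b0=0
L=2*4+3=11  i=1*2+0=2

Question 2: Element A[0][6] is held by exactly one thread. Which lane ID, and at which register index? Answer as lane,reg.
3,0

r: 0->gid=0,r8=0  c: 6->tid=3,i&1=0
L=0*4+3=3  i=0*2+0=0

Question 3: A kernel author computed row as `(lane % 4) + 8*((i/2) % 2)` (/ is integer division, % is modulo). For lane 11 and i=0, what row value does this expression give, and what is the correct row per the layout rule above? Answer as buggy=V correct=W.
`(lane % 4) + 8*((i/2) % 2)`[11,0]->3
11: g=2,t=3
[0] (2+0,3*2+0) = (2,6)
row: 3 vs 2

buggy=3 correct=2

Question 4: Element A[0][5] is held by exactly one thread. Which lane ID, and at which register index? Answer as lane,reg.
2,1

r: 0->gid=0,r8=0  c: 5->tid=2,i&1=1
L=0*4+2=2  i=0*2+1=1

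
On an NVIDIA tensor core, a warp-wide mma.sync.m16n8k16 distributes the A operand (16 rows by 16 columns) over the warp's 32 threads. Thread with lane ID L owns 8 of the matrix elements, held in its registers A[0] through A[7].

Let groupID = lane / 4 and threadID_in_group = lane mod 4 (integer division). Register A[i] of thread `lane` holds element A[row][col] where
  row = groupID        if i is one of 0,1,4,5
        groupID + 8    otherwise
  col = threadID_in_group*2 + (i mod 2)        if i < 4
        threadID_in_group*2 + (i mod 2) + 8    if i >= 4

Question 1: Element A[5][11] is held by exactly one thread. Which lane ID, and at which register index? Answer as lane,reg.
r=5⇒gr=5,Rb=0  c=11⇒Cb=1,th=1,odd=1
L=5*4+1=21  i=1*4+0*2+1=5

21,5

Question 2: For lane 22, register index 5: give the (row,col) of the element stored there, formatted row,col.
5,13

L=22⇒gr=22>>2=5, th=22&3=2
[5]⇒row 5+0=5  col 2·2+1+8=13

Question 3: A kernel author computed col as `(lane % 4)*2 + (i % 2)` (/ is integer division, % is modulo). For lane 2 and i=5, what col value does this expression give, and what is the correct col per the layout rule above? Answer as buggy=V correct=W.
`(lane % 4)*2 + (i % 2)`[2,5]→5
lane 2→2/4=0, 2 mod 4=2
i=5  r:0+0→0  c:2·2+1+8→13
col: 5 vs 13

buggy=5 correct=13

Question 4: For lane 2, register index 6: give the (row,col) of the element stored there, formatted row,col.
lane 2->2/4=0, 2 mod 4=2
i=6  r:0+8->8  c:2·2+0+8->12

8,12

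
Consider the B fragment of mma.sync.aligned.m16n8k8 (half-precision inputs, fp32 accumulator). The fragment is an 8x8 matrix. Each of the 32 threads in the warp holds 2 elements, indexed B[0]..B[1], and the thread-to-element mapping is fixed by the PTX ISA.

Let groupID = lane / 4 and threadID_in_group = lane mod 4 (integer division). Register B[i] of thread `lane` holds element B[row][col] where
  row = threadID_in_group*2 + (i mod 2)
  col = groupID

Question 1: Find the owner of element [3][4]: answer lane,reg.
c=4⇒gr=4  r=3⇒th=1,odd=1
L=4*4+1=17  i=1=1

17,1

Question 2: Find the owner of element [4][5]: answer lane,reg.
22,0

c: 5->gid=5  r: 4->tid=2,i&1=0
L=5*4+2=22  i=0=0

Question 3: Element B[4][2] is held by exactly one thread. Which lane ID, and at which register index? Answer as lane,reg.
10,0

c: 2->gid=2  r: 4->tid=2,i&1=0
L=2*4+2=10  i=0=0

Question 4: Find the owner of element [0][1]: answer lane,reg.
4,0

c=1⇒gr=1  r=0⇒th=0,odd=0
L=1*4+0=4  i=0=0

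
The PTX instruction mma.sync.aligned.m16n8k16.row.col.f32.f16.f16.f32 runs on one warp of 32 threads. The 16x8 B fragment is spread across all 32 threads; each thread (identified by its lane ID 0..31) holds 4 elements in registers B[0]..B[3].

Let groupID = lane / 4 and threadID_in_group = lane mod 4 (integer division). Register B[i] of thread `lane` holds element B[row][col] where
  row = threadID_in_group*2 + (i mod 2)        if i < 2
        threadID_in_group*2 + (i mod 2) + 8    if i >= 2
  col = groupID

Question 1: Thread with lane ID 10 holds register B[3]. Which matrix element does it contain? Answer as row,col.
13,2

lane 10: G=2 (10/4), T=2 (10%4)
i=3: r=2*2+1+8=13, c=G=2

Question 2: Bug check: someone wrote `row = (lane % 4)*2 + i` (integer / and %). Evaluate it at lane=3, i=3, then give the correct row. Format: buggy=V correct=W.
`(lane % 4)*2 + i`[3,3]→9
3: G=0,T=3
[3] (3*2+1+8,0) = (15,0)
row: 9 vs 15

buggy=9 correct=15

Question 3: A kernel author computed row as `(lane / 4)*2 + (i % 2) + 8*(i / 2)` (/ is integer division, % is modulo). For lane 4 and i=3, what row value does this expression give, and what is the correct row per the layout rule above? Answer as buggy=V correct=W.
`(lane / 4)*2 + (i % 2) + 8*(i / 2)`[4,3]->11
4: gid=1,tid=0
[3] (0*2+1+8,1) = (9,1)
row: 11 vs 9

buggy=11 correct=9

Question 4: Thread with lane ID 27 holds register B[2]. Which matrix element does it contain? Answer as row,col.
14,6

27: grp=6,tig=3
[2] (3*2+0+8,6) = (14,6)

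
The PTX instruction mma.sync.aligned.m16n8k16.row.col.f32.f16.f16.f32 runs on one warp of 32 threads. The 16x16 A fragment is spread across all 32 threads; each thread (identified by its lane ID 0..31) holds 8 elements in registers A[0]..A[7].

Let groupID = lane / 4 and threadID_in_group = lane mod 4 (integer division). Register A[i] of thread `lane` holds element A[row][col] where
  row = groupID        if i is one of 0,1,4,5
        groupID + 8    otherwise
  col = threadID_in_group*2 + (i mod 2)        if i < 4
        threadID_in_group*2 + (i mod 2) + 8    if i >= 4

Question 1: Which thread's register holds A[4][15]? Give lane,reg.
r: 4->gid=4,r8=0  c: 15->c8=1,tid=3,i&1=1
L=4*4+3=19  i=1*4+0*2+1=5

19,5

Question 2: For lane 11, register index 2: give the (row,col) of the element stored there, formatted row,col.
L=11->gid=11>>2=2, tid=11&3=3
[2]->row 2+8=10  col 3·2+0+0=6

10,6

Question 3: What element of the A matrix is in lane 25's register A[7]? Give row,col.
lane 25⇒25/4=6, 25 mod 4=1
i=7  r:6+8⇒14  c:2·1+1+8⇒11

14,11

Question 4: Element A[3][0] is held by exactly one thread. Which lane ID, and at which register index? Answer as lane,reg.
12,0

r: 3->gid=3,r8=0  c: 0->c8=0,tid=0,i&1=0
L=3*4+0=12  i=0*4+0*2+0=0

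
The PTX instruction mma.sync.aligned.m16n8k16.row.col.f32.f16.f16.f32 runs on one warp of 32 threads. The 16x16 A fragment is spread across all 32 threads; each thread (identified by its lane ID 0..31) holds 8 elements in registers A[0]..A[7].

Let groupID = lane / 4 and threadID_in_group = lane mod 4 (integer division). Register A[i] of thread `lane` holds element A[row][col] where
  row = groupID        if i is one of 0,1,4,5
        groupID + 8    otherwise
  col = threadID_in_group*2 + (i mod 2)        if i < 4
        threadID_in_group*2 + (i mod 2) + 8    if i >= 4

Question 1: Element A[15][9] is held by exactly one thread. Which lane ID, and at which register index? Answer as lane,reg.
r: 15->gid=7,r8=1  c: 9->c8=1,tid=0,i&1=1
L=7*4+0=28  i=1*4+1*2+1=7

28,7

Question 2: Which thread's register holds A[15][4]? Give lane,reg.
r=15->g=7,rb=1  c=4->cb=0,t=2,b0=0
L=7*4+2=30  i=0*4+1*2+0=2

30,2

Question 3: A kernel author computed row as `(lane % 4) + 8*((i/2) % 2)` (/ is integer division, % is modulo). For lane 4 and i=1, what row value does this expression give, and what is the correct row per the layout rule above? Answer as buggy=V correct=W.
`(lane % 4) + 8*((i/2) % 2)`[4,1]⇒0
lane 4⇒4/4=1, 4 mod 4=0
i=1  r:1+0⇒1  c:2·0+1+0⇒1
row: 0 vs 1

buggy=0 correct=1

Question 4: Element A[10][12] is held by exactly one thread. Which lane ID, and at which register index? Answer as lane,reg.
10,6

r=10->g=2,rb=1  c=12->cb=1,t=2,b0=0
L=2*4+2=10  i=1*4+1*2+0=6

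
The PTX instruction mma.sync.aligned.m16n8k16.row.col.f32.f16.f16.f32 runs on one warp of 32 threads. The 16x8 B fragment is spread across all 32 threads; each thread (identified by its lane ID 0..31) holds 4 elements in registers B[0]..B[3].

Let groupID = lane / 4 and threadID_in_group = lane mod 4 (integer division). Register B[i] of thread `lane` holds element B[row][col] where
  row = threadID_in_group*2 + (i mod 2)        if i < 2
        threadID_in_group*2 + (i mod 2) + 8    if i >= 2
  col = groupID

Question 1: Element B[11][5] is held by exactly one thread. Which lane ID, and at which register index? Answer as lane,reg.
c=5⇒gr=5  r=11⇒Rb=1,th=1,odd=1
L=5*4+1=21  i=1*2+1=3

21,3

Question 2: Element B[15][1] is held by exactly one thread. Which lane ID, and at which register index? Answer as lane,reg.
c=1->g=1  r=15->rb=1,t=3,b0=1
L=1*4+3=7  i=1*2+1=3

7,3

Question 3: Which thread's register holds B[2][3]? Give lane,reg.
c=3⇒gr=3  r=2⇒Rb=0,th=1,odd=0
L=3*4+1=13  i=0*2+0=0

13,0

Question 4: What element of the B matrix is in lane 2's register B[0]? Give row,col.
lane 2: grp=0 (2/4), tig=2 (2%4)
i=0: r=2*2+0+0=4, c=grp=0

4,0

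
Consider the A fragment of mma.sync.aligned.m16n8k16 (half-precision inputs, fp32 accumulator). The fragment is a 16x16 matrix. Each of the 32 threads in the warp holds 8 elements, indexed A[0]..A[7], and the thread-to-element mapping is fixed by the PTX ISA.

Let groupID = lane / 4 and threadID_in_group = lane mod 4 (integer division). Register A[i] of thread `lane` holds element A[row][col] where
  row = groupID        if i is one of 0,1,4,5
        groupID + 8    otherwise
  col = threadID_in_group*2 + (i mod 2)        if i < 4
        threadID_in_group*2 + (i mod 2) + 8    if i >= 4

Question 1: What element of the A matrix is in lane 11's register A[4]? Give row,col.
11: gr=2,th=3
[4] (2+0,3*2+0+8) = (2,14)

2,14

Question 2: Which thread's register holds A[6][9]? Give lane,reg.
24,5

r:6=>grp=6,rB=0  c:9=>cB=1,tig=0,lo=1
L=6*4+0=24  i=1*4+0*2+1=5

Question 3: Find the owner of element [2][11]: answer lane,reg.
9,5

r=2->g=2,rb=0  c=11->cb=1,t=1,b0=1
L=2*4+1=9  i=1*4+0*2+1=5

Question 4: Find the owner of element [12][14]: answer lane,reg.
19,6

r=12→G=4,rhi=1  c=14→chi=1,T=3,p=0
L=4*4+3=19  i=1*4+1*2+0=6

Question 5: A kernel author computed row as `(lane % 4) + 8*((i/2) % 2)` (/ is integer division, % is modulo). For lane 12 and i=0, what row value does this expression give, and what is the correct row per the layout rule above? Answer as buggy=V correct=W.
`(lane % 4) + 8*((i/2) % 2)`[12,0]=>0
L=12=>grp=12>>2=3, tig=12&3=0
[0]=>row 3+0=3  col 0·2+0+0=0
row: 0 vs 3

buggy=0 correct=3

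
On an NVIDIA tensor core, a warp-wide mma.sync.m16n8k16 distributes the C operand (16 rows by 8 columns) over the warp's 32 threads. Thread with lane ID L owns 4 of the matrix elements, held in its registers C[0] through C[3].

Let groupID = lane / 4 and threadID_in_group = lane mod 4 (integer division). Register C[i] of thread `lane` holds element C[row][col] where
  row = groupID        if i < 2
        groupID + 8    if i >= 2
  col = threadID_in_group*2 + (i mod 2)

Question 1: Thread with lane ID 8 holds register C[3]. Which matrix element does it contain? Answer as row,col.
10,1

8: G=2,T=0
[3] (2+8,0*2+1) = (10,1)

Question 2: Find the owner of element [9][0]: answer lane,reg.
4,2

r: 9->gid=1,r8=1  c: 0->tid=0,i&1=0
L=1*4+0=4  i=1*2+0=2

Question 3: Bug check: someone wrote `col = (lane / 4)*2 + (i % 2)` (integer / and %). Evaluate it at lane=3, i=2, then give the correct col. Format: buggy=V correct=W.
buggy=0 correct=6

`(lane / 4)*2 + (i % 2)`[3,2]⇒0
3: gr=0,th=3
[2] (0+8,3*2+0) = (8,6)
col: 0 vs 6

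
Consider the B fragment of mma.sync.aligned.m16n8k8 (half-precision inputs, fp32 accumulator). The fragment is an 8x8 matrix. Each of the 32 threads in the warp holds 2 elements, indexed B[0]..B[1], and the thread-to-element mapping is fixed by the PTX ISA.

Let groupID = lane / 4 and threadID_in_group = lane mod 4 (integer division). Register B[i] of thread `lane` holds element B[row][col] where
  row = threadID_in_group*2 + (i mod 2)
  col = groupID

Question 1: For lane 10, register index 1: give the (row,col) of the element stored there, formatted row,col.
5,2

10: g=2,t=2
[1] (2*2+1,2) = (5,2)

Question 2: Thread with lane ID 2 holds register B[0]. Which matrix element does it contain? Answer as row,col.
4,0

lane 2→2/4=0, 2 mod 4=2
i=0  r:2·2+0→4  c:0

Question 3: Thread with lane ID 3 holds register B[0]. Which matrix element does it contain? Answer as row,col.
3: g=0,t=3
[0] (3*2+0,0) = (6,0)

6,0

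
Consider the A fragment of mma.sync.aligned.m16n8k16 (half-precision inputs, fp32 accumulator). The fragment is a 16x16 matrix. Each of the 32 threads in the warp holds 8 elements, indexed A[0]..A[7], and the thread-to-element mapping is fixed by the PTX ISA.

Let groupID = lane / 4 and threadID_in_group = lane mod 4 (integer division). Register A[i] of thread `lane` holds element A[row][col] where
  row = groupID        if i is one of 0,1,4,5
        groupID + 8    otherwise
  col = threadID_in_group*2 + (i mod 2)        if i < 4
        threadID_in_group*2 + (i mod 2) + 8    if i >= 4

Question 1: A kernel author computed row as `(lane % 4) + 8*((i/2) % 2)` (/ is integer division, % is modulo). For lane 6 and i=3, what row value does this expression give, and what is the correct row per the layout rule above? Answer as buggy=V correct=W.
buggy=10 correct=9

`(lane % 4) + 8*((i/2) % 2)`[6,3]->10
6: g=1,t=2
[3] (1+8,2*2+1+0) = (9,5)
row: 10 vs 9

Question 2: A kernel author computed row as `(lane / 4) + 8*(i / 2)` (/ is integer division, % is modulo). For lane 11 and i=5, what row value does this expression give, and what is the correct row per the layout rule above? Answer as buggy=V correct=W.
`(lane / 4) + 8*(i / 2)`[11,5]=>18
lane 11=>11/4=2, 11 mod 4=3
i=5  r:2+0=>2  c:2·3+1+8=>15
row: 18 vs 2

buggy=18 correct=2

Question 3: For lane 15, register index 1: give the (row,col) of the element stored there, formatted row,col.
3,7

lane 15: gr=3 (15/4), th=3 (15%4)
i=1: r=3+0=3, c=3*2+1+0=7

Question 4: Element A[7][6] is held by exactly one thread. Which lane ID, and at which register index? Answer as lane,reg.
r:7=>grp=7,rB=0  c:6=>cB=0,tig=3,lo=0
L=7*4+3=31  i=0*4+0*2+0=0

31,0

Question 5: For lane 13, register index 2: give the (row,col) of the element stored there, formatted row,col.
11,2

13: grp=3,tig=1
[2] (3+8,1*2+0+0) = (11,2)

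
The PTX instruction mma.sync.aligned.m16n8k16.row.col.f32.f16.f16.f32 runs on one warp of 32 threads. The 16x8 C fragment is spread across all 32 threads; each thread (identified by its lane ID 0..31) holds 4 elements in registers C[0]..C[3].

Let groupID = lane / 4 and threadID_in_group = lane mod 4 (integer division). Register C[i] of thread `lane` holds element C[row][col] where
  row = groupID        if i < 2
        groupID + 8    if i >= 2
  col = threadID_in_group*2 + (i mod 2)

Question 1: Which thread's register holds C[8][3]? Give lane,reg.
1,3

r=8→G=0,rhi=1  c=3→T=1,p=1
L=0*4+1=1  i=1*2+1=3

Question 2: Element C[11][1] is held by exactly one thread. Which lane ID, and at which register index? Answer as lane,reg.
12,3

r:11=>grp=3,rB=1  c:1=>tig=0,lo=1
L=3*4+0=12  i=1*2+1=3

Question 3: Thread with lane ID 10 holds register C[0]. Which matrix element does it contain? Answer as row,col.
lane 10: grp=2 (10/4), tig=2 (10%4)
i=0: r=2+0=2, c=2*2+0=4

2,4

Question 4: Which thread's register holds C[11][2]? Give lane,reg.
13,2

r: 11->gid=3,r8=1  c: 2->tid=1,i&1=0
L=3*4+1=13  i=1*2+0=2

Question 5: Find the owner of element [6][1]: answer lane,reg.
24,1

r:6=>grp=6,rB=0  c:1=>tig=0,lo=1
L=6*4+0=24  i=0*2+1=1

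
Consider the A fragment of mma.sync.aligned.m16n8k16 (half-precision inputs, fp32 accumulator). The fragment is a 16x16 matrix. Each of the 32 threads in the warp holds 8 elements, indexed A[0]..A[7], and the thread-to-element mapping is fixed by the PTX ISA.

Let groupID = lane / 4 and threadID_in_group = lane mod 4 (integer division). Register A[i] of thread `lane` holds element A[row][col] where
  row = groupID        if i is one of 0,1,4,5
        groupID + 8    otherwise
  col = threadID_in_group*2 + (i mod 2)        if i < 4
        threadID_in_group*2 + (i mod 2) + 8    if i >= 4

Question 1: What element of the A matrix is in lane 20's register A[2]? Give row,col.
13,0

20: gr=5,th=0
[2] (5+8,0*2+0+0) = (13,0)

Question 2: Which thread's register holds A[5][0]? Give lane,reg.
20,0

r:5=>grp=5,rB=0  c:0=>cB=0,tig=0,lo=0
L=5*4+0=20  i=0*4+0*2+0=0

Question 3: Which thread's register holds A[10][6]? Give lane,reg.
r=10->g=2,rb=1  c=6->cb=0,t=3,b0=0
L=2*4+3=11  i=0*4+1*2+0=2

11,2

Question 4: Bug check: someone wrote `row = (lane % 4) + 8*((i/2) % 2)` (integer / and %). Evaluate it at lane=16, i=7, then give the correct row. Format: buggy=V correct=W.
`(lane % 4) + 8*((i/2) % 2)`[16,7]⇒8
16: gr=4,th=0
[7] (4+8,0*2+1+8) = (12,9)
row: 8 vs 12

buggy=8 correct=12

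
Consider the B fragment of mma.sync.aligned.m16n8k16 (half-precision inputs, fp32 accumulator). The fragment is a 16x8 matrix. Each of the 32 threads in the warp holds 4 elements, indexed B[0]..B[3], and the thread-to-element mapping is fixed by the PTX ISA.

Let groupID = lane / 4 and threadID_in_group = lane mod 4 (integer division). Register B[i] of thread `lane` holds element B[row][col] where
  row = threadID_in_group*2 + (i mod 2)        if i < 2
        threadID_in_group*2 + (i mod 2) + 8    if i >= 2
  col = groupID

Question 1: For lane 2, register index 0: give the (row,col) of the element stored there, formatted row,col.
lane 2: gr=0 (2/4), th=2 (2%4)
i=0: r=2*2+0+0=4, c=gr=0

4,0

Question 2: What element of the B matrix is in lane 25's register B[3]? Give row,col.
11,6

lane 25=>25/4=6, 25 mod 4=1
i=3  r:2·1+1+8=>11  c:6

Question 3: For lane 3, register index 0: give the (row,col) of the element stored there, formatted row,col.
L=3->gid=3>>2=0, tid=3&3=3
[0]->row 3·2+0+0=6  col gid=0

6,0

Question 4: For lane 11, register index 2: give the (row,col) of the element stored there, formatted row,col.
14,2

lane 11: gr=2 (11/4), th=3 (11%4)
i=2: r=3*2+0+8=14, c=gr=2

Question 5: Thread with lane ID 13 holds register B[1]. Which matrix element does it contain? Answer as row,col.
L=13⇒gr=13>>2=3, th=13&3=1
[1]⇒row 1·2+1+0=3  col gr=3

3,3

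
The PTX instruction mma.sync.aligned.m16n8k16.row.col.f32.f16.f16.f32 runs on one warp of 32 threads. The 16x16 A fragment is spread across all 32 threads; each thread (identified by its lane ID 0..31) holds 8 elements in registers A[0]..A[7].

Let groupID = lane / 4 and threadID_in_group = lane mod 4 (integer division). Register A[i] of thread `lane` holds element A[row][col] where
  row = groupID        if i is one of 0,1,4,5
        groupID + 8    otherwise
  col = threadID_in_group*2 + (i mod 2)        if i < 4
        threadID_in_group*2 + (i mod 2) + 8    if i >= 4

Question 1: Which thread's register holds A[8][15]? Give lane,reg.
3,7

r=8⇒gr=0,Rb=1  c=15⇒Cb=1,th=3,odd=1
L=0*4+3=3  i=1*4+1*2+1=7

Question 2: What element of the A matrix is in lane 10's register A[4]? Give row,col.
L=10⇒gr=10>>2=2, th=10&3=2
[4]⇒row 2+0=2  col 2·2+0+8=12

2,12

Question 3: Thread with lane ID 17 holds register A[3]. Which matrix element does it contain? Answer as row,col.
12,3

L=17=>grp=17>>2=4, tig=17&3=1
[3]=>row 4+8=12  col 1·2+1+0=3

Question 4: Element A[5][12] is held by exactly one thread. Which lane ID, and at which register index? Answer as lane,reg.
22,4

r:5=>grp=5,rB=0  c:12=>cB=1,tig=2,lo=0
L=5*4+2=22  i=1*4+0*2+0=4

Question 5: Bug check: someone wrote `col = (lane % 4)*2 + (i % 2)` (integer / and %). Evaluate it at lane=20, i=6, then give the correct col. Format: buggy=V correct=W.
buggy=0 correct=8

`(lane % 4)*2 + (i % 2)`[20,6]=>0
lane 20=>20/4=5, 20 mod 4=0
i=6  r:5+8=>13  c:2·0+0+8=>8
col: 0 vs 8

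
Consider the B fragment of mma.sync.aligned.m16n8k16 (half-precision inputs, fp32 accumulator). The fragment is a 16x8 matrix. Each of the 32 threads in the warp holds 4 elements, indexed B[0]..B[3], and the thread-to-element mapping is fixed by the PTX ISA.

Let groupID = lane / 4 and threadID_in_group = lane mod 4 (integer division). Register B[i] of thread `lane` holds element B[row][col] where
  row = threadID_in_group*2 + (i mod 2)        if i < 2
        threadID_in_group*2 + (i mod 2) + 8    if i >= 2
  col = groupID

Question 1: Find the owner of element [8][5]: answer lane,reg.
c=5->g=5  r=8->rb=1,t=0,b0=0
L=5*4+0=20  i=1*2+0=2

20,2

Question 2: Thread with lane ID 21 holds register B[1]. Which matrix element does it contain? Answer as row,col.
3,5

lane 21: gid=5 (21/4), tid=1 (21%4)
i=1: r=1*2+1+0=3, c=gid=5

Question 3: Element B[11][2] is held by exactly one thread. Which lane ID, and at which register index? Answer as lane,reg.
c=2⇒gr=2  r=11⇒Rb=1,th=1,odd=1
L=2*4+1=9  i=1*2+1=3

9,3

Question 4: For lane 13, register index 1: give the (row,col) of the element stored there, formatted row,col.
3,3

lane 13: gr=3 (13/4), th=1 (13%4)
i=1: r=1*2+1+0=3, c=gr=3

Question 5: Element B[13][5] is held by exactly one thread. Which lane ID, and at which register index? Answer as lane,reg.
22,3

c=5→G=5  r=13→rhi=1,T=2,p=1
L=5*4+2=22  i=1*2+1=3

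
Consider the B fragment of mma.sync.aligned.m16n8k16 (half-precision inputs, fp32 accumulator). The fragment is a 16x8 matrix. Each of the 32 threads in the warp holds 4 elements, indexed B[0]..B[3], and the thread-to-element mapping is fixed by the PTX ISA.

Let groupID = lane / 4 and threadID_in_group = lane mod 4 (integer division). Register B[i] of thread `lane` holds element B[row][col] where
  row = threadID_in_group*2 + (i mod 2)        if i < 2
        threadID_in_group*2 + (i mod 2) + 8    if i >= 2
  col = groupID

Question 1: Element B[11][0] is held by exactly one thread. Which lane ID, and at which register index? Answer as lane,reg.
1,3

c: 0->gid=0  r: 11->r8=1,tid=1,i&1=1
L=0*4+1=1  i=1*2+1=3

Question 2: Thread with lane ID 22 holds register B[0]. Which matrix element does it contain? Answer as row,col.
4,5

lane 22⇒22/4=5, 22 mod 4=2
i=0  r:2·2+0+0⇒4  c:5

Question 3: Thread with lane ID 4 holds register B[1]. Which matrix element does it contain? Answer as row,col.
lane 4: gid=1 (4/4), tid=0 (4%4)
i=1: r=0*2+1+0=1, c=gid=1

1,1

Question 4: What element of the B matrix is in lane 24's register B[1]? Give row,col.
1,6

24: g=6,t=0
[1] (0*2+1+0,6) = (1,6)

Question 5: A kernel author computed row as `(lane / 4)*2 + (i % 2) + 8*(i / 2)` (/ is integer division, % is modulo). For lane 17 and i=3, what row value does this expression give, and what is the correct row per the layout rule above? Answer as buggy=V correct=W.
`(lane / 4)*2 + (i % 2) + 8*(i / 2)`[17,3]→17
L=17→G=17>>2=4, T=17&3=1
[3]→row 1·2+1+8=11  col G=4
row: 17 vs 11

buggy=17 correct=11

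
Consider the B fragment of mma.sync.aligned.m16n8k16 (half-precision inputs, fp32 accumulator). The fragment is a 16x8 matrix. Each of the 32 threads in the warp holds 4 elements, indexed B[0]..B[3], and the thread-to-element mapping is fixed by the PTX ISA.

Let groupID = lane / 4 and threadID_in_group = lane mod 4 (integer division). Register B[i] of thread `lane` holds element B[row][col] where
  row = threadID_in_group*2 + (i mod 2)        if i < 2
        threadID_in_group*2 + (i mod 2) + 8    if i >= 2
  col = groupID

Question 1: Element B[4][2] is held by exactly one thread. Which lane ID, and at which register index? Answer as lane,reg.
c: 2->gid=2  r: 4->r8=0,tid=2,i&1=0
L=2*4+2=10  i=0*2+0=0

10,0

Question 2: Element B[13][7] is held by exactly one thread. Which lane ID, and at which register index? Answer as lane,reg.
30,3

c=7→G=7  r=13→rhi=1,T=2,p=1
L=7*4+2=30  i=1*2+1=3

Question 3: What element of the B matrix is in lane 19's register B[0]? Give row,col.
6,4

lane 19=>19/4=4, 19 mod 4=3
i=0  r:2·3+0+0=>6  c:4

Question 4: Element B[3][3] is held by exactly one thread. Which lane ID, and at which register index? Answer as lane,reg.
c=3->g=3  r=3->rb=0,t=1,b0=1
L=3*4+1=13  i=0*2+1=1

13,1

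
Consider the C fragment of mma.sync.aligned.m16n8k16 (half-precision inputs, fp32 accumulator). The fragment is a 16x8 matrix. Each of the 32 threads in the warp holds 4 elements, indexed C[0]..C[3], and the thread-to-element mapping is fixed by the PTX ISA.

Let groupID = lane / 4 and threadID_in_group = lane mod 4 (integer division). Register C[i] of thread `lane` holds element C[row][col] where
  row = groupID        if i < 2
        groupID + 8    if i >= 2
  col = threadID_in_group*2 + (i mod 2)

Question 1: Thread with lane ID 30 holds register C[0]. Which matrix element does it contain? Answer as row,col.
lane 30: grp=7 (30/4), tig=2 (30%4)
i=0: r=7+0=7, c=2*2+0=4

7,4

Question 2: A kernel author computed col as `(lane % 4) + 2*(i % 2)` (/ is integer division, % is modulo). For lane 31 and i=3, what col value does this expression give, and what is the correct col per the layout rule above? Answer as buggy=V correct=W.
buggy=5 correct=7

`(lane % 4) + 2*(i % 2)`[31,3]→5
L=31→G=31>>2=7, T=31&3=3
[3]→row 7+8=15  col 3·2+1=7
col: 5 vs 7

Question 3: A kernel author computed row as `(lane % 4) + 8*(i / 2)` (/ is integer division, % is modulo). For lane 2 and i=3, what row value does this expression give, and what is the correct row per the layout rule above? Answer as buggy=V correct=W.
buggy=10 correct=8

`(lane % 4) + 8*(i / 2)`[2,3]=>10
L=2=>grp=2>>2=0, tig=2&3=2
[3]=>row 0+8=8  col 2·2+1=5
row: 10 vs 8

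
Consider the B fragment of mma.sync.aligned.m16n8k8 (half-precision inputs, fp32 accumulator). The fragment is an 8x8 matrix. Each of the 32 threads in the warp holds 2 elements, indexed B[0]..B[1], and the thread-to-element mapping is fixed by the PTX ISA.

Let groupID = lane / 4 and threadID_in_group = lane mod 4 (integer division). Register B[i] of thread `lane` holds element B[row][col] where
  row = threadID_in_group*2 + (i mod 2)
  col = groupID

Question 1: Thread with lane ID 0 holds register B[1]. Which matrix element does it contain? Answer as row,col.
1,0

L=0->gid=0>>2=0, tid=0&3=0
[1]->row 0·2+1=1  col gid=0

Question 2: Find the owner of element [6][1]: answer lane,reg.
c=1->g=1  r=6->t=3,b0=0
L=1*4+3=7  i=0=0

7,0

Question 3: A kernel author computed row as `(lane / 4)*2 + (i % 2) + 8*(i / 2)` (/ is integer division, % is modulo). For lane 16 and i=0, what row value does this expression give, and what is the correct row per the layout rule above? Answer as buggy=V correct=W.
`(lane / 4)*2 + (i % 2) + 8*(i / 2)`[16,0]->8
lane 16->16/4=4, 16 mod 4=0
i=0  r:2·0+0->0  c:4
row: 8 vs 0

buggy=8 correct=0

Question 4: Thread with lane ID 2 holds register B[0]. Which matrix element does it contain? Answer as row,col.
4,0

lane 2=>2/4=0, 2 mod 4=2
i=0  r:2·2+0=>4  c:0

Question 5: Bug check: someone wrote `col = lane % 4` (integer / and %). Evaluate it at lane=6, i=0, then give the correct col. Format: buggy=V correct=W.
`lane % 4`[6,0]->2
6: gid=1,tid=2
[0] (2*2+0,1) = (4,1)
col: 2 vs 1

buggy=2 correct=1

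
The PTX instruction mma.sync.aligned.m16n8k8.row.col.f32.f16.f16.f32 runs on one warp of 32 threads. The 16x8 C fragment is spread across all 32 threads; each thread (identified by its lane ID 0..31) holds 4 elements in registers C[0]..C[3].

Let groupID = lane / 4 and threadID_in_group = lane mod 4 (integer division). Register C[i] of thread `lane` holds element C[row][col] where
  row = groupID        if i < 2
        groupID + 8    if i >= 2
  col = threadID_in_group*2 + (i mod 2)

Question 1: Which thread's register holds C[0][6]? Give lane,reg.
r=0→G=0,rhi=0  c=6→T=3,p=0
L=0*4+3=3  i=0*2+0=0

3,0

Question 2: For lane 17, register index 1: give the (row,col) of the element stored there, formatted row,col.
4,3

lane 17->17/4=4, 17 mod 4=1
i=1  r:4+0->4  c:2·1+1->3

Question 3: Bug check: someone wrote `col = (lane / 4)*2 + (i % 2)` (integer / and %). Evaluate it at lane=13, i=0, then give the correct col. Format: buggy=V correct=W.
`(lane / 4)*2 + (i % 2)`[13,0]->6
lane 13: g=3 (13/4), t=1 (13%4)
i=0: r=3+0=3, c=1*2+0=2
col: 6 vs 2

buggy=6 correct=2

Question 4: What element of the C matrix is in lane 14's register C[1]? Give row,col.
14: gid=3,tid=2
[1] (3+0,2*2+1) = (3,5)

3,5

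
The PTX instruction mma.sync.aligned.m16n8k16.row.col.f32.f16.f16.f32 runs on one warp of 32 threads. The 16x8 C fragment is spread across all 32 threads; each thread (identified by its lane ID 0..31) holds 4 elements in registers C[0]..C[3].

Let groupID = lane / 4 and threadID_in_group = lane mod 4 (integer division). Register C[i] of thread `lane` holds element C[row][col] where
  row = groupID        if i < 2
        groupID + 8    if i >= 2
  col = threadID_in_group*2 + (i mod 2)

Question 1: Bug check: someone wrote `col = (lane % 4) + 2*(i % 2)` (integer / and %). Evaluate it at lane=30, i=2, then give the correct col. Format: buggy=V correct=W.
buggy=2 correct=4

`(lane % 4) + 2*(i % 2)`[30,2]->2
lane 30->30/4=7, 30 mod 4=2
i=2  r:7+8->15  c:2·2+0->4
col: 2 vs 4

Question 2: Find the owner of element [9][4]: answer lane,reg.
r=9→G=1,rhi=1  c=4→T=2,p=0
L=1*4+2=6  i=1*2+0=2

6,2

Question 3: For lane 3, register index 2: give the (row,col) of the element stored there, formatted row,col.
lane 3: G=0 (3/4), T=3 (3%4)
i=2: r=0+8=8, c=3*2+0=6

8,6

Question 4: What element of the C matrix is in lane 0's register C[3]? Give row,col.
0: g=0,t=0
[3] (0+8,0*2+1) = (8,1)

8,1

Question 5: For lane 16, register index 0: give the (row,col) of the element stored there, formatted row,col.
lane 16: gr=4 (16/4), th=0 (16%4)
i=0: r=4+0=4, c=0*2+0=0

4,0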